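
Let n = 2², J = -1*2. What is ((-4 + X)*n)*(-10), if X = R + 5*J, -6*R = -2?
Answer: 1640/3 ≈ 546.67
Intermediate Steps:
J = -2
R = ⅓ (R = -⅙*(-2) = ⅓ ≈ 0.33333)
X = -29/3 (X = ⅓ + 5*(-2) = ⅓ - 10 = -29/3 ≈ -9.6667)
n = 4
((-4 + X)*n)*(-10) = ((-4 - 29/3)*4)*(-10) = -41/3*4*(-10) = -164/3*(-10) = 1640/3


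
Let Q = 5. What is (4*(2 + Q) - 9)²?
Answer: 361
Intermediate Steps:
(4*(2 + Q) - 9)² = (4*(2 + 5) - 9)² = (4*7 - 9)² = (28 - 9)² = 19² = 361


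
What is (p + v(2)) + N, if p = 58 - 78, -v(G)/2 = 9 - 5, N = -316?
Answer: -344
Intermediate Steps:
v(G) = -8 (v(G) = -2*(9 - 5) = -2*4 = -8)
p = -20
(p + v(2)) + N = (-20 - 8) - 316 = -28 - 316 = -344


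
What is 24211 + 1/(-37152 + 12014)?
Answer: 608616117/25138 ≈ 24211.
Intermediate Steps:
24211 + 1/(-37152 + 12014) = 24211 + 1/(-25138) = 24211 - 1/25138 = 608616117/25138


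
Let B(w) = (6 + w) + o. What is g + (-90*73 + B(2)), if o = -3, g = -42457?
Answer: -49022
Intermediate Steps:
B(w) = 3 + w (B(w) = (6 + w) - 3 = 3 + w)
g + (-90*73 + B(2)) = -42457 + (-90*73 + (3 + 2)) = -42457 + (-6570 + 5) = -42457 - 6565 = -49022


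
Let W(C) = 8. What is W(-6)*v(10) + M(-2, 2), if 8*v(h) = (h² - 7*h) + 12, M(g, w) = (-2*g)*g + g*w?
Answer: 30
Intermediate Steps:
M(g, w) = -2*g² + g*w
v(h) = 3/2 - 7*h/8 + h²/8 (v(h) = ((h² - 7*h) + 12)/8 = (12 + h² - 7*h)/8 = 3/2 - 7*h/8 + h²/8)
W(-6)*v(10) + M(-2, 2) = 8*(3/2 - 7/8*10 + (⅛)*10²) - 2*(2 - 2*(-2)) = 8*(3/2 - 35/4 + (⅛)*100) - 2*(2 + 4) = 8*(3/2 - 35/4 + 25/2) - 2*6 = 8*(21/4) - 12 = 42 - 12 = 30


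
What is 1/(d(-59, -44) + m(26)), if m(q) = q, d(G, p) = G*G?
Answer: 1/3507 ≈ 0.00028514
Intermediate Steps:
d(G, p) = G²
1/(d(-59, -44) + m(26)) = 1/((-59)² + 26) = 1/(3481 + 26) = 1/3507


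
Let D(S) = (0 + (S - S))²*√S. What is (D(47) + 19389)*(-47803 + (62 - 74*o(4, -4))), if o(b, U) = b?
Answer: -931389393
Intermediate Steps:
D(S) = 0 (D(S) = (0 + 0)²*√S = 0²*√S = 0*√S = 0)
(D(47) + 19389)*(-47803 + (62 - 74*o(4, -4))) = (0 + 19389)*(-47803 + (62 - 74*4)) = 19389*(-47803 + (62 - 296)) = 19389*(-47803 - 234) = 19389*(-48037) = -931389393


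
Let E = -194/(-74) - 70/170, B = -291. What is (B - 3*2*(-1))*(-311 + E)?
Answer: 55355265/629 ≈ 88005.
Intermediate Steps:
E = 1390/629 (E = -194*(-1/74) - 70*1/170 = 97/37 - 7/17 = 1390/629 ≈ 2.2099)
(B - 3*2*(-1))*(-311 + E) = (-291 - 3*2*(-1))*(-311 + 1390/629) = (-291 - 6*(-1))*(-194229/629) = (-291 + 6)*(-194229/629) = -285*(-194229/629) = 55355265/629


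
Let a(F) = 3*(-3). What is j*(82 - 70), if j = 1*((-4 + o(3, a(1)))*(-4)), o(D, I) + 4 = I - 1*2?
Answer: 912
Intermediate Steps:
a(F) = -9
o(D, I) = -6 + I (o(D, I) = -4 + (I - 1*2) = -4 + (I - 2) = -4 + (-2 + I) = -6 + I)
j = 76 (j = 1*((-4 + (-6 - 9))*(-4)) = 1*((-4 - 15)*(-4)) = 1*(-19*(-4)) = 1*76 = 76)
j*(82 - 70) = 76*(82 - 70) = 76*12 = 912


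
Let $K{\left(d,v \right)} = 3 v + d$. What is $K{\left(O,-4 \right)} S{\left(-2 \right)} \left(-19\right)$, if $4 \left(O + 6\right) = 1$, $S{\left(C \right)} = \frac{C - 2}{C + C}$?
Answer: $\frac{1349}{4} \approx 337.25$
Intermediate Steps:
$S{\left(C \right)} = \frac{-2 + C}{2 C}$
$O = - \frac{23}{4}$ ($O = -6 + \frac{1}{4} \cdot 1 = -6 + \frac{1}{4} = - \frac{23}{4} \approx -5.75$)
$K{\left(d,v \right)} = d + 3 v$
$K{\left(O,-4 \right)} S{\left(-2 \right)} \left(-19\right) = \left(- \frac{23}{4} + 3 \left(-4\right)\right) \frac{-2 - 2}{2 \left(-2\right)} \left(-19\right) = \left(- \frac{23}{4} - 12\right) \frac{1}{2} \left(- \frac{1}{2}\right) \left(-4\right) \left(-19\right) = \left(- \frac{71}{4}\right) 1 \left(-19\right) = \left(- \frac{71}{4}\right) \left(-19\right) = \frac{1349}{4}$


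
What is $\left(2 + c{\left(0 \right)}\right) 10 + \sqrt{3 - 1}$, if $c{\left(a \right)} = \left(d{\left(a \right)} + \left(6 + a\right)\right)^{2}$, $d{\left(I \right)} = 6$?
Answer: $1460 + \sqrt{2} \approx 1461.4$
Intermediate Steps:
$c{\left(a \right)} = \left(12 + a\right)^{2}$ ($c{\left(a \right)} = \left(6 + \left(6 + a\right)\right)^{2} = \left(12 + a\right)^{2}$)
$\left(2 + c{\left(0 \right)}\right) 10 + \sqrt{3 - 1} = \left(2 + \left(12 + 0\right)^{2}\right) 10 + \sqrt{3 - 1} = \left(2 + 12^{2}\right) 10 + \sqrt{2} = \left(2 + 144\right) 10 + \sqrt{2} = 146 \cdot 10 + \sqrt{2} = 1460 + \sqrt{2}$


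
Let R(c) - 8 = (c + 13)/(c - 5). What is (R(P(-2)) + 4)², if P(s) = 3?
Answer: 16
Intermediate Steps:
R(c) = 8 + (13 + c)/(-5 + c) (R(c) = 8 + (c + 13)/(c - 5) = 8 + (13 + c)/(-5 + c))
(R(P(-2)) + 4)² = (9*(-3 + 3)/(-5 + 3) + 4)² = (9*0/(-2) + 4)² = (9*(-½)*0 + 4)² = (0 + 4)² = 4² = 16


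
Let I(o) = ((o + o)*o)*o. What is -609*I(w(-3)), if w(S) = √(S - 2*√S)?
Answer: -1218*(-3 - 2*I*√3)^(3/2) ≈ 11466.0 - 3361.6*I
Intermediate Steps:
I(o) = 2*o³ (I(o) = ((2*o)*o)*o = (2*o²)*o = 2*o³)
-609*I(w(-3)) = -1218*(√(-3 - 2*I*√3))³ = -1218*(-3 - 2*I*√3)^(3/2)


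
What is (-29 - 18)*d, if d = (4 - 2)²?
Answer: -188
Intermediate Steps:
d = 4 (d = 2² = 4)
(-29 - 18)*d = (-29 - 18)*4 = -47*4 = -188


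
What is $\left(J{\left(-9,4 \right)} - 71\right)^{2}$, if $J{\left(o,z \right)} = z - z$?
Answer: $5041$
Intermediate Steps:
$J{\left(o,z \right)} = 0$
$\left(J{\left(-9,4 \right)} - 71\right)^{2} = \left(0 - 71\right)^{2} = \left(-71\right)^{2} = 5041$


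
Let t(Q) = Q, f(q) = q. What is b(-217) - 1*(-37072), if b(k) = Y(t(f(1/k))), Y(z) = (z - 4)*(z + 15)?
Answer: 1742855682/47089 ≈ 37012.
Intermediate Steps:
Y(z) = (-4 + z)*(15 + z)
b(k) = -60 + k⁻² + 11/k (b(k) = -60 + (1/k)² + 11/k = -60 + k⁻² + 11/k)
b(-217) - 1*(-37072) = (-60 + (-217)⁻² + 11/(-217)) - 1*(-37072) = (-60 + 1/47089 + 11*(-1/217)) + 37072 = (-60 + 1/47089 - 11/217) + 37072 = -2827726/47089 + 37072 = 1742855682/47089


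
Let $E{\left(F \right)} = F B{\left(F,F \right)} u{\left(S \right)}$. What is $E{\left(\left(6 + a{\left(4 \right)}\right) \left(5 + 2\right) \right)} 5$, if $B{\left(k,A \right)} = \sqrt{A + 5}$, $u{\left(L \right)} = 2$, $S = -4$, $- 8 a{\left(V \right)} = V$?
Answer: $\frac{385 \sqrt{174}}{2} \approx 2539.3$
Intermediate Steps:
$a{\left(V \right)} = - \frac{V}{8}$
$B{\left(k,A \right)} = \sqrt{5 + A}$
$E{\left(F \right)} = 2 F \sqrt{5 + F}$ ($E{\left(F \right)} = F \sqrt{5 + F} 2 = 2 F \sqrt{5 + F}$)
$E{\left(\left(6 + a{\left(4 \right)}\right) \left(5 + 2\right) \right)} 5 = 2 \left(6 - \frac{1}{2}\right) \left(5 + 2\right) \sqrt{5 + \left(6 - \frac{1}{2}\right) \left(5 + 2\right)} 5 = 2 \left(6 - \frac{1}{2}\right) 7 \sqrt{5 + \left(6 - \frac{1}{2}\right) 7} \cdot 5 = 2 \cdot \frac{11}{2} \cdot 7 \sqrt{5 + \frac{11}{2} \cdot 7} \cdot 5 = 2 \cdot \frac{77}{2} \sqrt{5 + \frac{77}{2}} \cdot 5 = 2 \cdot \frac{77}{2} \sqrt{\frac{87}{2}} \cdot 5 = 2 \cdot \frac{77}{2} \frac{\sqrt{174}}{2} \cdot 5 = \frac{77 \sqrt{174}}{2} \cdot 5 = \frac{385 \sqrt{174}}{2}$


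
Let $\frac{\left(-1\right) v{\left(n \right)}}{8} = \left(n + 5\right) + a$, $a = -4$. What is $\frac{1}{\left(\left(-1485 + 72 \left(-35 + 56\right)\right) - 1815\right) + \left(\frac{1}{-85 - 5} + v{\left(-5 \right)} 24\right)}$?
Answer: $- \frac{90}{91801} \approx -0.00098038$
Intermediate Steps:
$v{\left(n \right)} = -8 - 8 n$ ($v{\left(n \right)} = - 8 \left(\left(n + 5\right) - 4\right) = - 8 \left(\left(5 + n\right) - 4\right) = - 8 \left(1 + n\right) = -8 - 8 n$)
$\frac{1}{\left(\left(-1485 + 72 \left(-35 + 56\right)\right) - 1815\right) + \left(\frac{1}{-85 - 5} + v{\left(-5 \right)} 24\right)} = \frac{1}{\left(\left(-1485 + 72 \left(-35 + 56\right)\right) - 1815\right) + \left(\frac{1}{-85 - 5} + \left(-8 - -40\right) 24\right)} = \frac{1}{\left(\left(-1485 + 72 \cdot 21\right) - 1815\right) + \left(\frac{1}{-90} + \left(-8 + 40\right) 24\right)} = \frac{1}{\left(\left(-1485 + 1512\right) - 1815\right) + \left(- \frac{1}{90} + 32 \cdot 24\right)} = \frac{1}{\left(27 - 1815\right) + \left(- \frac{1}{90} + 768\right)} = \frac{1}{-1788 + \frac{69119}{90}} = \frac{1}{- \frac{91801}{90}} = - \frac{90}{91801}$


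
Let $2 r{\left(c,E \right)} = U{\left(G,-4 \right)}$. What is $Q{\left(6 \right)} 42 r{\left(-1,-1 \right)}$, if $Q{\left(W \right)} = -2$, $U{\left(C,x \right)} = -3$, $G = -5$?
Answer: $126$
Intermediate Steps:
$r{\left(c,E \right)} = - \frac{3}{2}$ ($r{\left(c,E \right)} = \frac{1}{2} \left(-3\right) = - \frac{3}{2}$)
$Q{\left(6 \right)} 42 r{\left(-1,-1 \right)} = \left(-2\right) 42 \left(- \frac{3}{2}\right) = \left(-84\right) \left(- \frac{3}{2}\right) = 126$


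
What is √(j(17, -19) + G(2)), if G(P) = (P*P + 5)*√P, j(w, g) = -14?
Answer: √(-14 + 9*√2) ≈ 1.1279*I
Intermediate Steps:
G(P) = √P*(5 + P²) (G(P) = (P² + 5)*√P = (5 + P²)*√P = √P*(5 + P²))
√(j(17, -19) + G(2)) = √(-14 + √2*(5 + 2²)) = √(-14 + √2*(5 + 4)) = √(-14 + √2*9) = √(-14 + 9*√2)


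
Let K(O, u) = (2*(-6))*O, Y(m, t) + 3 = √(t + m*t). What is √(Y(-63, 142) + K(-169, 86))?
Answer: √(2025 + 2*I*√2201) ≈ 45.012 + 1.0423*I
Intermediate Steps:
Y(m, t) = -3 + √(t + m*t)
K(O, u) = -12*O
√(Y(-63, 142) + K(-169, 86)) = √((-3 + √(142*(1 - 63))) - 12*(-169)) = √((-3 + √(142*(-62))) + 2028) = √((-3 + √(-8804)) + 2028) = √((-3 + 2*I*√2201) + 2028) = √(2025 + 2*I*√2201)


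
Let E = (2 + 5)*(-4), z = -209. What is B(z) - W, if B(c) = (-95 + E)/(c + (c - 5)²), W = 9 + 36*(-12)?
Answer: 19283178/45587 ≈ 423.00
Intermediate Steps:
W = -423 (W = 9 - 432 = -423)
E = -28 (E = 7*(-4) = -28)
B(c) = -123/(c + (-5 + c)²) (B(c) = (-95 - 28)/(c + (c - 5)²) = -123/(c + (-5 + c)²))
B(z) - W = -123/(-209 + (-5 - 209)²) - 1*(-423) = -123/(-209 + (-214)²) + 423 = -123/(-209 + 45796) + 423 = -123/45587 + 423 = 19283178/45587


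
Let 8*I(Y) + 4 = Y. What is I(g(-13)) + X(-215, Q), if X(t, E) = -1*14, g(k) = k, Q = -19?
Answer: -129/8 ≈ -16.125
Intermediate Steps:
X(t, E) = -14
I(Y) = -1/2 + Y/8
I(g(-13)) + X(-215, Q) = (-1/2 + (1/8)*(-13)) - 14 = (-1/2 - 13/8) - 14 = -17/8 - 14 = -129/8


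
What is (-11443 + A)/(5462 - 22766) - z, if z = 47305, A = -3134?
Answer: -272850381/5768 ≈ -47304.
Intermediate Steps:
(-11443 + A)/(5462 - 22766) - z = (-11443 - 3134)/(5462 - 22766) - 1*47305 = -14577/(-17304) - 47305 = -14577*(-1/17304) - 47305 = 4859/5768 - 47305 = -272850381/5768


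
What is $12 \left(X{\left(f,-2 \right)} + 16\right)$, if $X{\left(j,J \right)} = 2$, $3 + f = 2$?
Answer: $216$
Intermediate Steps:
$f = -1$ ($f = -3 + 2 = -1$)
$12 \left(X{\left(f,-2 \right)} + 16\right) = 12 \left(2 + 16\right) = 12 \cdot 18 = 216$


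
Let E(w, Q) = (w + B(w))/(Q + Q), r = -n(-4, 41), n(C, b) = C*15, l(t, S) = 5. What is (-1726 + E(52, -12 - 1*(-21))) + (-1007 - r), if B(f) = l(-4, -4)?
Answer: -16739/6 ≈ -2789.8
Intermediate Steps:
B(f) = 5
n(C, b) = 15*C
r = 60 (r = -15*(-4) = -1*(-60) = 60)
E(w, Q) = (5 + w)/(2*Q) (E(w, Q) = (w + 5)/(Q + Q) = (5 + w)/((2*Q)) = (5 + w)*(1/(2*Q)) = (5 + w)/(2*Q))
(-1726 + E(52, -12 - 1*(-21))) + (-1007 - r) = (-1726 + (5 + 52)/(2*(-12 - 1*(-21)))) + (-1007 - 1*60) = (-1726 + (½)*57/(-12 + 21)) + (-1007 - 60) = (-1726 + (½)*57/9) - 1067 = (-1726 + (½)*(⅑)*57) - 1067 = (-1726 + 19/6) - 1067 = -10337/6 - 1067 = -16739/6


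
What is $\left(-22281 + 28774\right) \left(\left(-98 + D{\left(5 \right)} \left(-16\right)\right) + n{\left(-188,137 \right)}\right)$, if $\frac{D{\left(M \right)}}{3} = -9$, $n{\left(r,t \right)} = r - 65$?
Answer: $525933$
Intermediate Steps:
$n{\left(r,t \right)} = -65 + r$
$D{\left(M \right)} = -27$ ($D{\left(M \right)} = 3 \left(-9\right) = -27$)
$\left(-22281 + 28774\right) \left(\left(-98 + D{\left(5 \right)} \left(-16\right)\right) + n{\left(-188,137 \right)}\right) = \left(-22281 + 28774\right) \left(\left(-98 - -432\right) - 253\right) = 6493 \left(\left(-98 + 432\right) - 253\right) = 6493 \left(334 - 253\right) = 6493 \cdot 81 = 525933$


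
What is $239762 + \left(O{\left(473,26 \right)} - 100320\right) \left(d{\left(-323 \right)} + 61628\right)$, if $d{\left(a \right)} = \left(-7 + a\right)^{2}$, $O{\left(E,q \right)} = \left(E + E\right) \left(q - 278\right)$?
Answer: $-57759640174$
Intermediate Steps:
$O{\left(E,q \right)} = 2 E \left(-278 + q\right)$
$239762 + \left(O{\left(473,26 \right)} - 100320\right) \left(d{\left(-323 \right)} + 61628\right) = 239762 + \left(2 \cdot 473 \left(-278 + 26\right) - 100320\right) \left(\left(-7 - 323\right)^{2} + 61628\right) = 239762 + \left(2 \cdot 473 \left(-252\right) - 100320\right) \left(\left(-330\right)^{2} + 61628\right) = 239762 + \left(-238392 - 100320\right) \left(108900 + 61628\right) = 239762 - 57759879936 = -57759640174$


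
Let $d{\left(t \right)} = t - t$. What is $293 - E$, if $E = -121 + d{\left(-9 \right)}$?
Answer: $414$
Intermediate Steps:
$d{\left(t \right)} = 0$
$E = -121$ ($E = -121 + 0 = -121$)
$293 - E = 293 - -121 = 293 + 121 = 414$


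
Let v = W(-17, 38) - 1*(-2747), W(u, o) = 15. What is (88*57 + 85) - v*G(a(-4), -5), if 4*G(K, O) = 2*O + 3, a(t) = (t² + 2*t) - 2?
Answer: 19869/2 ≈ 9934.5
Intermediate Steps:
a(t) = -2 + t² + 2*t
G(K, O) = ¾ + O/2 (G(K, O) = (2*O + 3)/4 = (3 + 2*O)/4 = ¾ + O/2)
v = 2762 (v = 15 - 1*(-2747) = 15 + 2747 = 2762)
(88*57 + 85) - v*G(a(-4), -5) = (88*57 + 85) - 2762*(¾ + (½)*(-5)) = (5016 + 85) - 2762*(¾ - 5/2) = 5101 - 2762*(-7)/4 = 5101 - 1*(-9667/2) = 5101 + 9667/2 = 19869/2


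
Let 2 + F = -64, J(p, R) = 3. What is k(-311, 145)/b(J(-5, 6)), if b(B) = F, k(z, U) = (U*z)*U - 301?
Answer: 1089846/11 ≈ 99077.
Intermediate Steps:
F = -66 (F = -2 - 64 = -66)
k(z, U) = -301 + z*U² (k(z, U) = z*U² - 301 = -301 + z*U²)
b(B) = -66
k(-311, 145)/b(J(-5, 6)) = (-301 - 311*145²)/(-66) = (-301 - 311*21025)*(-1/66) = (-301 - 6538775)*(-1/66) = -6539076*(-1/66) = 1089846/11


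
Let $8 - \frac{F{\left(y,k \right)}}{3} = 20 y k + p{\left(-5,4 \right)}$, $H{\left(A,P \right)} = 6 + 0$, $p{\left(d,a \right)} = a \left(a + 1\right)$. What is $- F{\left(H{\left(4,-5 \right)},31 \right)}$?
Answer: $11196$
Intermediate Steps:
$p{\left(d,a \right)} = a \left(1 + a\right)$
$H{\left(A,P \right)} = 6$
$F{\left(y,k \right)} = -36 - 60 k y$ ($F{\left(y,k \right)} = 24 - 3 \left(20 y k + 4 \left(1 + 4\right)\right) = 24 - 3 \left(20 k y + 4 \cdot 5\right) = 24 - 3 \left(20 k y + 20\right) = 24 - 3 \left(20 + 20 k y\right) = 24 - \left(60 + 60 k y\right) = -36 - 60 k y$)
$- F{\left(H{\left(4,-5 \right)},31 \right)} = - (-36 - 1860 \cdot 6) = - (-36 - 11160) = \left(-1\right) \left(-11196\right) = 11196$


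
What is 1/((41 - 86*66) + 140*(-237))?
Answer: -1/38815 ≈ -2.5763e-5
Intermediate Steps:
1/((41 - 86*66) + 140*(-237)) = 1/((41 - 5676) - 33180) = 1/(-5635 - 33180) = 1/(-38815) = -1/38815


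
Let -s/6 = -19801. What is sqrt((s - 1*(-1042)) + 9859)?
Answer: sqrt(129707) ≈ 360.15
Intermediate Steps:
s = 118806 (s = -6*(-19801) = 118806)
sqrt((s - 1*(-1042)) + 9859) = sqrt((118806 - 1*(-1042)) + 9859) = sqrt((118806 + 1042) + 9859) = sqrt(119848 + 9859) = sqrt(129707)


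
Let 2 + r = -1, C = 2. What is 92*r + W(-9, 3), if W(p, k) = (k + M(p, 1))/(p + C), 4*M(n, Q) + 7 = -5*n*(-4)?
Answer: -1079/4 ≈ -269.75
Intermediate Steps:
M(n, Q) = -7/4 + 5*n (M(n, Q) = -7/4 + (-5*n*(-4))/4 = -7/4 + (20*n)/4 = -7/4 + 5*n)
r = -3 (r = -2 - 1 = -3)
W(p, k) = (-7/4 + k + 5*p)/(2 + p) (W(p, k) = (k + (-7/4 + 5*p))/(p + 2) = (-7/4 + k + 5*p)/(2 + p))
92*r + W(-9, 3) = 92*(-3) + (-7/4 + 3 + 5*(-9))/(2 - 9) = -276 + (-7/4 + 3 - 45)/(-7) = -276 - ⅐*(-175/4) = -276 + 25/4 = -1079/4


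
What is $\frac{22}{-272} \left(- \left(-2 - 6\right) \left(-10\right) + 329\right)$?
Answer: $- \frac{2739}{136} \approx -20.14$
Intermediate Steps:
$\frac{22}{-272} \left(- \left(-2 - 6\right) \left(-10\right) + 329\right) = 22 \left(- \frac{1}{272}\right) \left(- \left(-8\right) \left(-10\right) + 329\right) = - \frac{11 \left(\left(-1\right) 80 + 329\right)}{136} = - \frac{11 \left(-80 + 329\right)}{136} = \left(- \frac{11}{136}\right) 249 = - \frac{2739}{136}$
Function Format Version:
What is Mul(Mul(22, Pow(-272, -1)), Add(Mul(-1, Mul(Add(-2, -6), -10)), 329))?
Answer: Rational(-2739, 136) ≈ -20.140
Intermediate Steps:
Mul(Mul(22, Pow(-272, -1)), Add(Mul(-1, Mul(Add(-2, -6), -10)), 329)) = Mul(Mul(22, Rational(-1, 272)), Add(Mul(-1, Mul(-8, -10)), 329)) = Mul(Rational(-11, 136), Add(Mul(-1, 80), 329)) = Mul(Rational(-11, 136), Add(-80, 329)) = Mul(Rational(-11, 136), 249) = Rational(-2739, 136)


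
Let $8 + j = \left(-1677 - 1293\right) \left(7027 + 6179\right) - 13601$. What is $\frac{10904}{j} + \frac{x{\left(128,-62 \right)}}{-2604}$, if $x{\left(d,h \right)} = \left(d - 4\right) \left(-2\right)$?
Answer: $\frac{78241874}{823944009} \approx 0.09496$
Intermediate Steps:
$x{\left(d,h \right)} = 8 - 2 d$ ($x{\left(d,h \right)} = \left(-4 + d\right) \left(-2\right) = 8 - 2 d$)
$j = -39235429$ ($j = -8 + \left(\left(-1677 - 1293\right) \left(7027 + 6179\right) - 13601\right) = -8 - 39235421 = -39235429$)
$\frac{10904}{j} + \frac{x{\left(128,-62 \right)}}{-2604} = \frac{10904}{-39235429} + \frac{8 - 256}{-2604} = 10904 \left(- \frac{1}{39235429}\right) + \left(8 - 256\right) \left(- \frac{1}{2604}\right) = - \frac{10904}{39235429} - - \frac{2}{21} = - \frac{10904}{39235429} + \frac{2}{21} = \frac{78241874}{823944009}$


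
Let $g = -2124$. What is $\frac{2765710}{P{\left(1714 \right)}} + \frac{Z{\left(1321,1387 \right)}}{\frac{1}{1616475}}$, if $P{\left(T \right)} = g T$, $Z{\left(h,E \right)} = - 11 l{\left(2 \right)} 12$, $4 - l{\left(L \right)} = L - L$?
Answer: $- \frac{1553596555061255}{1820268} \approx -8.535 \cdot 10^{8}$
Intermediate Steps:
$l{\left(L \right)} = 4$ ($l{\left(L \right)} = 4 - \left(L - L\right) = 4 - 0 = 4 + 0 = 4$)
$Z{\left(h,E \right)} = -528$ ($Z{\left(h,E \right)} = \left(-11\right) 4 \cdot 12 = \left(-44\right) 12 = -528$)
$P{\left(T \right)} = - 2124 T$
$\frac{2765710}{P{\left(1714 \right)}} + \frac{Z{\left(1321,1387 \right)}}{\frac{1}{1616475}} = \frac{2765710}{\left(-2124\right) 1714} - \frac{528}{\frac{1}{1616475}} = \frac{2765710}{-3640536} - 528 \frac{1}{\frac{1}{1616475}} = 2765710 \left(- \frac{1}{3640536}\right) - 853498800 = - \frac{1382855}{1820268} - 853498800 = - \frac{1553596555061255}{1820268}$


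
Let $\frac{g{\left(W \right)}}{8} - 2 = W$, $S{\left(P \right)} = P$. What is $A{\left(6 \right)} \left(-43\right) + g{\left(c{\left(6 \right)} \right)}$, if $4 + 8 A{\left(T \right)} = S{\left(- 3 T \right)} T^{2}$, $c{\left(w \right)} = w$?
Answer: $\frac{7137}{2} \approx 3568.5$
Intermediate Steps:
$g{\left(W \right)} = 16 + 8 W$
$A{\left(T \right)} = - \frac{1}{2} - \frac{3 T^{3}}{8}$ ($A{\left(T \right)} = - \frac{1}{2} + \frac{- 3 T T^{2}}{8} = - \frac{1}{2} + \frac{\left(-3\right) T^{3}}{8} = - \frac{1}{2} - \frac{3 T^{3}}{8}$)
$A{\left(6 \right)} \left(-43\right) + g{\left(c{\left(6 \right)} \right)} = \left(- \frac{1}{2} - \frac{3 \cdot 6^{3}}{8}\right) \left(-43\right) + \left(16 + 8 \cdot 6\right) = \left(- \frac{1}{2} - 81\right) \left(-43\right) + \left(16 + 48\right) = \left(- \frac{1}{2} - 81\right) \left(-43\right) + 64 = \left(- \frac{163}{2}\right) \left(-43\right) + 64 = \frac{7009}{2} + 64 = \frac{7137}{2}$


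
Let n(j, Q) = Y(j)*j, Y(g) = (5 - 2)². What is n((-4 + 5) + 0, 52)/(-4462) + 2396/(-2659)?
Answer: -10714883/11864458 ≈ -0.90311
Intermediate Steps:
Y(g) = 9 (Y(g) = 3² = 9)
n(j, Q) = 9*j
n((-4 + 5) + 0, 52)/(-4462) + 2396/(-2659) = (9*((-4 + 5) + 0))/(-4462) + 2396/(-2659) = (9*(1 + 0))*(-1/4462) + 2396*(-1/2659) = (9*1)*(-1/4462) - 2396/2659 = 9*(-1/4462) - 2396/2659 = -9/4462 - 2396/2659 = -10714883/11864458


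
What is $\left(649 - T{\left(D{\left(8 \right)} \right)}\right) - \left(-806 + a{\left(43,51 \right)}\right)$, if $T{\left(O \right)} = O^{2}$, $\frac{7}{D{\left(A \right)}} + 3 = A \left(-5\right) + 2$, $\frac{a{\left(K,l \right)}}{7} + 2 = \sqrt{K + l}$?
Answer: $\frac{2469340}{1681} - 7 \sqrt{94} \approx 1401.1$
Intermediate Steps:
$a{\left(K,l \right)} = -14 + 7 \sqrt{K + l}$
$D{\left(A \right)} = \frac{7}{-1 - 5 A}$ ($D{\left(A \right)} = \frac{7}{-3 + \left(A \left(-5\right) + 2\right)} = \frac{7}{-3 - \left(-2 + 5 A\right)} = \frac{7}{-1 - 5 A}$)
$\left(649 - T{\left(D{\left(8 \right)} \right)}\right) - \left(-806 + a{\left(43,51 \right)}\right) = \left(649 - \left(- \frac{7}{1 + 5 \cdot 8}\right)^{2}\right) + \left(806 - \left(-14 + 7 \sqrt{43 + 51}\right)\right) = \left(649 - \left(- \frac{7}{1 + 40}\right)^{2}\right) + \left(806 - \left(-14 + 7 \sqrt{94}\right)\right) = \left(649 - \left(- \frac{7}{41}\right)^{2}\right) + \left(806 + \left(14 - 7 \sqrt{94}\right)\right) = \left(649 - \left(\left(-7\right) \frac{1}{41}\right)^{2}\right) + \left(820 - 7 \sqrt{94}\right) = \left(649 - \left(- \frac{7}{41}\right)^{2}\right) + \left(820 - 7 \sqrt{94}\right) = \left(649 - \frac{49}{1681}\right) + \left(820 - 7 \sqrt{94}\right) = \frac{1090920}{1681} + \left(820 - 7 \sqrt{94}\right) = \frac{2469340}{1681} - 7 \sqrt{94}$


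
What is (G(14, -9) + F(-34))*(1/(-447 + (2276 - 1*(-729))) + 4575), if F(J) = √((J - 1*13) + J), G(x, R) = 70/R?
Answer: -409599785/11511 + 105325659*I/2558 ≈ -35583.0 + 41175.0*I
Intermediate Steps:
F(J) = √(-13 + 2*J) (F(J) = √((J - 13) + J) = √((-13 + J) + J) = √(-13 + 2*J))
(G(14, -9) + F(-34))*(1/(-447 + (2276 - 1*(-729))) + 4575) = (70/(-9) + √(-13 + 2*(-34)))*(1/(-447 + (2276 - 1*(-729))) + 4575) = (70*(-⅑) + √(-13 - 68))*(1/(-447 + (2276 + 729)) + 4575) = (-70/9 + √(-81))*(1/(-447 + 3005) + 4575) = (-70/9 + 9*I)*(1/2558 + 4575) = (-70/9 + 9*I)*(11702851/2558) = -409599785/11511 + 105325659*I/2558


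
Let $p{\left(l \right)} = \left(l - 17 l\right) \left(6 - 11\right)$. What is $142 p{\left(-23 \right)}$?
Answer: $-261280$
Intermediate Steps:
$p{\left(l \right)} = 80 l$ ($p{\left(l \right)} = - 16 l \left(-5\right) = 80 l$)
$142 p{\left(-23 \right)} = 142 \cdot 80 \left(-23\right) = 142 \left(-1840\right) = -261280$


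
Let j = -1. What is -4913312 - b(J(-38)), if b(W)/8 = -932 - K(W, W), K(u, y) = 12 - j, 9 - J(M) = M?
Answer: -4905752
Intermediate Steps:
J(M) = 9 - M
K(u, y) = 13 (K(u, y) = 12 - 1*(-1) = 12 + 1 = 13)
b(W) = -7560 (b(W) = 8*(-932 - 1*13) = 8*(-932 - 13) = 8*(-945) = -7560)
-4913312 - b(J(-38)) = -4913312 - 1*(-7560) = -4913312 + 7560 = -4905752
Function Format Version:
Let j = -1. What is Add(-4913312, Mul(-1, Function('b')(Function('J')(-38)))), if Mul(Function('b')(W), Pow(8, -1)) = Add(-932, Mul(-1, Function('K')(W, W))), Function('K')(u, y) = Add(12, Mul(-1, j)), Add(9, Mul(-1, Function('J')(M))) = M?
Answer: -4905752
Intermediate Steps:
Function('J')(M) = Add(9, Mul(-1, M))
Function('K')(u, y) = 13 (Function('K')(u, y) = Add(12, Mul(-1, -1)) = Add(12, 1) = 13)
Function('b')(W) = -7560 (Function('b')(W) = Mul(8, Add(-932, Mul(-1, 13))) = Mul(8, Add(-932, -13)) = Mul(8, -945) = -7560)
Add(-4913312, Mul(-1, Function('b')(Function('J')(-38)))) = Add(-4913312, Mul(-1, -7560)) = Add(-4913312, 7560) = -4905752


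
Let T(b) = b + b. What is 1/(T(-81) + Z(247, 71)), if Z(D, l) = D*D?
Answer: 1/60847 ≈ 1.6435e-5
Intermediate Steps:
Z(D, l) = D²
T(b) = 2*b
1/(T(-81) + Z(247, 71)) = 1/(2*(-81) + 247²) = 1/(-162 + 61009) = 1/60847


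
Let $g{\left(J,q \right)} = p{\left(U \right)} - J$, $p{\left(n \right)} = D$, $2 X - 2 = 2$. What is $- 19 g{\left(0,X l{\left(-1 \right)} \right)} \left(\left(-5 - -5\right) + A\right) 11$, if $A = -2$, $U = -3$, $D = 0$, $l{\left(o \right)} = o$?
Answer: $0$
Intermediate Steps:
$X = 2$ ($X = 1 + \frac{1}{2} \cdot 2 = 1 + 1 = 2$)
$p{\left(n \right)} = 0$
$g{\left(J,q \right)} = - J$ ($g{\left(J,q \right)} = 0 - J = - J$)
$- 19 g{\left(0,X l{\left(-1 \right)} \right)} \left(\left(-5 - -5\right) + A\right) 11 = - 19 \left(-1\right) 0 \left(\left(-5 - -5\right) - 2\right) 11 = - 19 \cdot 0 \left(\left(-5 + 5\right) - 2\right) 11 = - 19 \cdot 0 \left(0 - 2\right) 11 = - 19 \cdot 0 \left(-2\right) 11 = \left(-19\right) 0 \cdot 11 = 0 \cdot 11 = 0$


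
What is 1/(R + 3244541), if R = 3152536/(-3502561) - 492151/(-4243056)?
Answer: 14861562466416/48218937093749943751 ≈ 3.0821e-7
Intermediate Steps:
R = -11652597891305/14861562466416 (R = 3152536*(-1/3502561) - 492151*(-1/4243056) = -3152536/3502561 + 492151/4243056 = -11652597891305/14861562466416 ≈ -0.78408)
1/(R + 3244541) = 1/(-11652597891305/14861562466416 + 3244541) = 1/(48218937093749943751/14861562466416) = 14861562466416/48218937093749943751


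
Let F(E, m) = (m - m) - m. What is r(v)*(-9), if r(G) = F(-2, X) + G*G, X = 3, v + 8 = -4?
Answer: -1269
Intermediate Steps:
v = -12 (v = -8 - 4 = -12)
F(E, m) = -m (F(E, m) = 0 - m = -m)
r(G) = -3 + G² (r(G) = -1*3 + G*G = -3 + G²)
r(v)*(-9) = (-3 + (-12)²)*(-9) = (-3 + 144)*(-9) = 141*(-9) = -1269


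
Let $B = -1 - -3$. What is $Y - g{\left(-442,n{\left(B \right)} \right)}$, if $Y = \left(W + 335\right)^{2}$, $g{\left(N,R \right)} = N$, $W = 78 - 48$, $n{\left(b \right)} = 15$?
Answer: $133667$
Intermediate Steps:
$B = 2$ ($B = -1 + 3 = 2$)
$W = 30$
$Y = 133225$ ($Y = \left(30 + 335\right)^{2} = 365^{2} = 133225$)
$Y - g{\left(-442,n{\left(B \right)} \right)} = 133225 - -442 = 133225 + 442 = 133667$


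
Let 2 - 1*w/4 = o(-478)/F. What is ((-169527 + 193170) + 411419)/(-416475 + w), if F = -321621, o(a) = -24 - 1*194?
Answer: -139925075502/133944533879 ≈ -1.0446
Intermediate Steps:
o(a) = -218 (o(a) = -24 - 194 = -218)
w = 2572096/321621 (w = 8 - (-872)/(-321621) = 8 - (-872)*(-1)/321621 = 8 - 4*218/321621 = 8 - 872/321621 = 2572096/321621 ≈ 7.9973)
((-169527 + 193170) + 411419)/(-416475 + w) = ((-169527 + 193170) + 411419)/(-416475 + 2572096/321621) = (23643 + 411419)/(-133944533879/321621) = 435062*(-321621/133944533879) = -139925075502/133944533879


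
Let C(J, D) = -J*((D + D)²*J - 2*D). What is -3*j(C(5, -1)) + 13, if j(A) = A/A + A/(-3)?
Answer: -100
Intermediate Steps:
C(J, D) = -J*(-2*D + 4*J*D²) (C(J, D) = -J*((2*D)²*J - 2*D) = -J*((4*D²)*J - 2*D) = -J*(4*J*D² - 2*D) = -J*(-2*D + 4*J*D²))
j(A) = 1 - A/3 (j(A) = 1 + A*(-⅓) = 1 - A/3)
-3*j(C(5, -1)) + 13 = -3*(1 - 2*(-1)*5*(1 - 2*(-1)*5)/3) + 13 = -3*(1 - 2*(-1)*5*(1 + 10)/3) + 13 = -3*(1 - 2*(-1)*5*11/3) + 13 = -3*(1 - ⅓*(-110)) + 13 = -3*(1 + 110/3) + 13 = -3*113/3 + 13 = -113 + 13 = -100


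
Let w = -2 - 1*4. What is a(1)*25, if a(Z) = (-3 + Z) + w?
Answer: -200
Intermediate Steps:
w = -6 (w = -2 - 4 = -6)
a(Z) = -9 + Z (a(Z) = (-3 + Z) - 6 = -9 + Z)
a(1)*25 = (-9 + 1)*25 = -8*25 = -200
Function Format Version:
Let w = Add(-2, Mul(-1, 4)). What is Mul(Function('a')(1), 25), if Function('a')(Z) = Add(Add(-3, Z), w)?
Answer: -200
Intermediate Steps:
w = -6 (w = Add(-2, -4) = -6)
Function('a')(Z) = Add(-9, Z) (Function('a')(Z) = Add(Add(-3, Z), -6) = Add(-9, Z))
Mul(Function('a')(1), 25) = Mul(Add(-9, 1), 25) = Mul(-8, 25) = -200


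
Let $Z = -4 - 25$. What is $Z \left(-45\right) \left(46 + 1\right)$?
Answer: $61335$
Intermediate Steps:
$Z = -29$ ($Z = -4 - 25 = -29$)
$Z \left(-45\right) \left(46 + 1\right) = \left(-29\right) \left(-45\right) \left(46 + 1\right) = 1305 \cdot 47 = 61335$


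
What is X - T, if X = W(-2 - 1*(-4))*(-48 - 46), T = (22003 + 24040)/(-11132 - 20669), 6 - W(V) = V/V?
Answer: -14900427/31801 ≈ -468.55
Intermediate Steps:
W(V) = 5 (W(V) = 6 - V/V = 6 - 1*1 = 6 - 1 = 5)
T = -46043/31801 (T = 46043/(-31801) = 46043*(-1/31801) = -46043/31801 ≈ -1.4478)
X = -470 (X = 5*(-48 - 46) = 5*(-94) = -470)
X - T = -470 - 1*(-46043/31801) = -470 + 46043/31801 = -14900427/31801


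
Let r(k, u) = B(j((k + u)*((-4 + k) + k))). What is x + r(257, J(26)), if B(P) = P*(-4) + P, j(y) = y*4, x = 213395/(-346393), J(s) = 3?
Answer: -551180754995/346393 ≈ -1.5912e+6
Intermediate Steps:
x = -213395/346393 (x = 213395*(-1/346393) = -213395/346393 ≈ -0.61605)
j(y) = 4*y
B(P) = -3*P (B(P) = -4*P + P = -3*P)
r(k, u) = -12*(-4 + 2*k)*(k + u) (r(k, u) = -12*(k + u)*((-4 + k) + k) = -12*(k + u)*(-4 + 2*k) = -12*(-4 + 2*k)*(k + u))
x + r(257, J(26)) = -213395/346393 + (-24*257**2 + 48*257 + 48*3 - 24*257*3) = -213395/346393 + (-24*66049 + 12336 + 144 - 18504) = -213395/346393 + (-1585176 + 12336 + 144 - 18504) = -213395/346393 - 1591200 = -551180754995/346393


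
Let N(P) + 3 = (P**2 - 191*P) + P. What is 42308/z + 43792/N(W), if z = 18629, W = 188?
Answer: -799766436/7060391 ≈ -113.28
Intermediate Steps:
N(P) = -3 + P**2 - 190*P (N(P) = -3 + ((P**2 - 191*P) + P) = -3 + (P**2 - 190*P) = -3 + P**2 - 190*P)
42308/z + 43792/N(W) = 42308/18629 + 43792/(-3 + 188**2 - 190*188) = 42308*(1/18629) + 43792/(-3 + 35344 - 35720) = 42308/18629 + 43792/(-379) = 42308/18629 + 43792*(-1/379) = 42308/18629 - 43792/379 = -799766436/7060391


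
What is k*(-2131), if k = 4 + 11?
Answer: -31965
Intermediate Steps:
k = 15
k*(-2131) = 15*(-2131) = -31965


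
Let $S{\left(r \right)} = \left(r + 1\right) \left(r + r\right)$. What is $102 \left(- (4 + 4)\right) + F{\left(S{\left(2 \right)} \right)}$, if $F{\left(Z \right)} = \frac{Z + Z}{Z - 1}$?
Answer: $- \frac{8952}{11} \approx -813.82$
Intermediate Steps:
$S{\left(r \right)} = 2 r \left(1 + r\right)$ ($S{\left(r \right)} = \left(1 + r\right) 2 r = 2 r \left(1 + r\right)$)
$F{\left(Z \right)} = \frac{2 Z}{-1 + Z}$
$102 \left(- (4 + 4)\right) + F{\left(S{\left(2 \right)} \right)} = 102 \left(- (4 + 4)\right) + \frac{2 \cdot 2 \cdot 2 \left(1 + 2\right)}{-1 + 2 \cdot 2 \left(1 + 2\right)} = 102 \left(\left(-1\right) 8\right) + \frac{2 \cdot 2 \cdot 2 \cdot 3}{-1 + 2 \cdot 2 \cdot 3} = 102 \left(-8\right) + 2 \cdot 12 \frac{1}{-1 + 12} = -816 + 2 \cdot 12 \cdot \frac{1}{11} = -816 + \frac{24}{11} = - \frac{8952}{11}$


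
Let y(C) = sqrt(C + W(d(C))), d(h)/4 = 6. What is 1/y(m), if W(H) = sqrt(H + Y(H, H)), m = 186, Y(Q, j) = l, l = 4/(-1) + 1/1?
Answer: 1/sqrt(186 + sqrt(21)) ≈ 0.072437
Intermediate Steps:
d(h) = 24 (d(h) = 4*6 = 24)
l = -3 (l = 4*(-1) + 1*1 = -4 + 1 = -3)
Y(Q, j) = -3
W(H) = sqrt(-3 + H) (W(H) = sqrt(H - 3) = sqrt(-3 + H))
y(C) = sqrt(C + sqrt(21)) (y(C) = sqrt(C + sqrt(-3 + 24)) = sqrt(C + sqrt(21)))
1/y(m) = 1/(sqrt(186 + sqrt(21))) = 1/sqrt(186 + sqrt(21))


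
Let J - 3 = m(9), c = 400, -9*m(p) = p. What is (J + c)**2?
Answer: 161604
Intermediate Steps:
m(p) = -p/9
J = 2 (J = 3 - 1/9*9 = 3 - 1 = 2)
(J + c)**2 = (2 + 400)**2 = 402**2 = 161604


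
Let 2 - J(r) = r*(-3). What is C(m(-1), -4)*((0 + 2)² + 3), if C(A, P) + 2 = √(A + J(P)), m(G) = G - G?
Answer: -14 + 7*I*√10 ≈ -14.0 + 22.136*I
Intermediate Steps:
m(G) = 0
J(r) = 2 + 3*r (J(r) = 2 - r*(-3) = 2 - (-3)*r = 2 + 3*r)
C(A, P) = -2 + √(2 + A + 3*P) (C(A, P) = -2 + √(A + (2 + 3*P)) = -2 + √(2 + A + 3*P))
C(m(-1), -4)*((0 + 2)² + 3) = (-2 + √(2 + 0 + 3*(-4)))*((0 + 2)² + 3) = (-2 + √(2 + 0 - 12))*(2² + 3) = (-2 + √(-10))*(4 + 3) = (-2 + I*√10)*7 = -14 + 7*I*√10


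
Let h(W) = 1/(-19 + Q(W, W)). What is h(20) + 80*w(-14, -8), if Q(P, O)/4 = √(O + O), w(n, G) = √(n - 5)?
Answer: 19/279 + 8*√10/279 + 80*I*√19 ≈ 0.15878 + 348.71*I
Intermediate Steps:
w(n, G) = √(-5 + n)
Q(P, O) = 4*√2*√O (Q(P, O) = 4*√(O + O) = 4*√(2*O) = 4*(√2*√O) = 4*√2*√O)
h(W) = 1/(-19 + 4*√2*√W)
h(20) + 80*w(-14, -8) = 1/(-19 + 4*√2*√20) + 80*√(-5 - 14) = 1/(-19 + 4*√2*(2*√5)) + 80*√(-19) = 1/(-19 + 8*√10) + 80*(I*√19) = 1/(-19 + 8*√10) + 80*I*√19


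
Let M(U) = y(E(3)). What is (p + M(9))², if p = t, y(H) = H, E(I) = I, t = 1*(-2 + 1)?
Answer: 4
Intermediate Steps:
t = -1 (t = 1*(-1) = -1)
M(U) = 3
p = -1
(p + M(9))² = (-1 + 3)² = 2² = 4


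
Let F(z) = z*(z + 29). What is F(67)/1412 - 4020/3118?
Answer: 1797342/550327 ≈ 3.2660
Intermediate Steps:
F(z) = z*(29 + z)
F(67)/1412 - 4020/3118 = (67*(29 + 67))/1412 - 4020/3118 = (67*96)*(1/1412) - 4020*1/3118 = 6432*(1/1412) - 2010/1559 = 1608/353 - 2010/1559 = 1797342/550327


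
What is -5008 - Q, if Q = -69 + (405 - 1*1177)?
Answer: -4167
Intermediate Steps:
Q = -841 (Q = -69 + (405 - 1177) = -69 - 772 = -841)
-5008 - Q = -5008 - 1*(-841) = -5008 + 841 = -4167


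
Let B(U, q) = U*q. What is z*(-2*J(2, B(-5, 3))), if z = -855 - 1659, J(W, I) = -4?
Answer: -20112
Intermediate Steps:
z = -2514
z*(-2*J(2, B(-5, 3))) = -(-5028)*(-4) = -2514*8 = -20112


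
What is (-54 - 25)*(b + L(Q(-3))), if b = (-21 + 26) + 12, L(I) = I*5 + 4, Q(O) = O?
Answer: -474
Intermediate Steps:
L(I) = 4 + 5*I (L(I) = 5*I + 4 = 4 + 5*I)
b = 17 (b = 5 + 12 = 17)
(-54 - 25)*(b + L(Q(-3))) = (-54 - 25)*(17 + (4 + 5*(-3))) = -79*(17 + (4 - 15)) = -79*(17 - 11) = -79*6 = -474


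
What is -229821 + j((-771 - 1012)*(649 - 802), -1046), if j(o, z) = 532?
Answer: -229289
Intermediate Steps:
-229821 + j((-771 - 1012)*(649 - 802), -1046) = -229821 + 532 = -229289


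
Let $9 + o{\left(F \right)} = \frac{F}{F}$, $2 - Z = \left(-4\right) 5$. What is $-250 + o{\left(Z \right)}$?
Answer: $-258$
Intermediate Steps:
$Z = 22$ ($Z = 2 - \left(-4\right) 5 = 2 - -20 = 2 + 20 = 22$)
$o{\left(F \right)} = -8$ ($o{\left(F \right)} = -9 + \frac{F}{F} = -9 + 1 = -8$)
$-250 + o{\left(Z \right)} = -250 - 8 = -258$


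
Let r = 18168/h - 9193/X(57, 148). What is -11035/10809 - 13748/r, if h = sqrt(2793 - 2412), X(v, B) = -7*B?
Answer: -1123262409357903803/1276316963538751305 - 89360358158848*sqrt(381)/118079097376145 ≈ -15.652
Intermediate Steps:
h = sqrt(381) ≈ 19.519
r = 9193/1036 + 6056*sqrt(381)/127 (r = 18168/(sqrt(381)) - 9193/((-7*148)) = 18168*(sqrt(381)/381) - 9193/(-1036) = 6056*sqrt(381)/127 - 9193*(-1/1036) = 6056*sqrt(381)/127 + 9193/1036 = 9193/1036 + 6056*sqrt(381)/127 ≈ 939.65)
-11035/10809 - 13748/r = -11035/10809 - 13748/(9193/1036 + 6056*sqrt(381)/127)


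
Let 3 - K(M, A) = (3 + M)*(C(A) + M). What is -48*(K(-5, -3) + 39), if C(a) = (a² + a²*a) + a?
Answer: 480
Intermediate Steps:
C(a) = a + a² + a³ (C(a) = (a² + a³) + a = a + a² + a³)
K(M, A) = 3 - (3 + M)*(M + A*(1 + A + A²)) (K(M, A) = 3 - (3 + M)*(A*(1 + A + A²) + M) = 3 - (3 + M)*(M + A*(1 + A + A²)))
-48*(K(-5, -3) + 39) = -48*((3 - 1*(-5)² - 3*(-5) - 3*(-3)*(1 - 3 + (-3)²) - 1*(-3)*(-5)*(1 - 3 + (-3)²)) + 39) = -48*((3 - 1*25 + 15 - 3*(-3)*(1 - 3 + 9) - 1*(-3)*(-5)*(1 - 3 + 9)) + 39) = -48*((3 - 25 + 15 - 3*(-3)*7 - 1*(-3)*(-5)*7) + 39) = -48*((3 - 25 + 15 + 63 - 105) + 39) = -48*(-49 + 39) = -48*(-10) = 480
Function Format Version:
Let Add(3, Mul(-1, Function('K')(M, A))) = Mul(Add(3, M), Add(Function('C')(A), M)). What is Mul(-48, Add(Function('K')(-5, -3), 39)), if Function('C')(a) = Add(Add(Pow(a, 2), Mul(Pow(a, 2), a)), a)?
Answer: 480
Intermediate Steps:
Function('C')(a) = Add(a, Pow(a, 2), Pow(a, 3)) (Function('C')(a) = Add(Add(Pow(a, 2), Pow(a, 3)), a) = Add(a, Pow(a, 2), Pow(a, 3)))
Function('K')(M, A) = Add(3, Mul(-1, Add(3, M), Add(M, Mul(A, Add(1, A, Pow(A, 2)))))) (Function('K')(M, A) = Add(3, Mul(-1, Mul(Add(3, M), Add(Mul(A, Add(1, A, Pow(A, 2))), M)))) = Add(3, Mul(-1, Mul(Add(3, M), Add(M, Mul(A, Add(1, A, Pow(A, 2))))))) = Add(3, Mul(-1, Add(3, M), Add(M, Mul(A, Add(1, A, Pow(A, 2)))))))
Mul(-48, Add(Function('K')(-5, -3), 39)) = Mul(-48, Add(Add(3, Mul(-1, Pow(-5, 2)), Mul(-3, -5), Mul(-3, -3, Add(1, -3, Pow(-3, 2))), Mul(-1, -3, -5, Add(1, -3, Pow(-3, 2)))), 39)) = Mul(-48, Add(Add(3, Mul(-1, 25), 15, Mul(-3, -3, Add(1, -3, 9)), Mul(-1, -3, -5, Add(1, -3, 9))), 39)) = Mul(-48, Add(Add(3, -25, 15, Mul(-3, -3, 7), Mul(-1, -3, -5, 7)), 39)) = Mul(-48, Add(Add(3, -25, 15, 63, -105), 39)) = Mul(-48, Add(-49, 39)) = Mul(-48, -10) = 480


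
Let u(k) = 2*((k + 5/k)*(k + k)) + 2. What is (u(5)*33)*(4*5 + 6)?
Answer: 104676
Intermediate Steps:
u(k) = 2 + 4*k*(k + 5/k) (u(k) = 2*((k + 5/k)*(2*k)) + 2 = 2*(2*k*(k + 5/k)) + 2 = 4*k*(k + 5/k) + 2 = 2 + 4*k*(k + 5/k))
(u(5)*33)*(4*5 + 6) = ((22 + 4*5**2)*33)*(4*5 + 6) = ((22 + 4*25)*33)*(20 + 6) = ((22 + 100)*33)*26 = (122*33)*26 = 4026*26 = 104676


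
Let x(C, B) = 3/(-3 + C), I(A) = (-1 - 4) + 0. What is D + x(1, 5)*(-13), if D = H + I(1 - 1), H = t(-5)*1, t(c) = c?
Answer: 19/2 ≈ 9.5000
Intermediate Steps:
I(A) = -5 (I(A) = -5 + 0 = -5)
H = -5 (H = -5*1 = -5)
D = -10 (D = -5 - 5 = -10)
D + x(1, 5)*(-13) = -10 + (3/(-3 + 1))*(-13) = -10 + (3/(-2))*(-13) = -10 + (3*(-1/2))*(-13) = -10 - 3/2*(-13) = -10 + 39/2 = 19/2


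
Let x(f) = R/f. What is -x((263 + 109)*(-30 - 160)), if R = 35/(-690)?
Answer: -7/9753840 ≈ -7.1767e-7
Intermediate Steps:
R = -7/138 (R = 35*(-1/690) = -7/138 ≈ -0.050725)
x(f) = -7/(138*f)
-x((263 + 109)*(-30 - 160)) = -(-7)/(138*((263 + 109)*(-30 - 160))) = -(-7)/(138*(372*(-190))) = -(-7)/(138*(-70680)) = -(-7)*(-1)/(138*70680) = -1*7/9753840 = -7/9753840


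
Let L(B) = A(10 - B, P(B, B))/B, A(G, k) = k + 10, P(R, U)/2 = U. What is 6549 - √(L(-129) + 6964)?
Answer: 6549 - 2*√28979979/129 ≈ 6465.5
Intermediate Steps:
P(R, U) = 2*U
A(G, k) = 10 + k
L(B) = (10 + 2*B)/B
6549 - √(L(-129) + 6964) = 6549 - √((2 + 10/(-129)) + 6964) = 6549 - √((2 + 10*(-1/129)) + 6964) = 6549 - √((2 - 10/129) + 6964) = 6549 - √(248/129 + 6964) = 6549 - √(898604/129) = 6549 - 2*√28979979/129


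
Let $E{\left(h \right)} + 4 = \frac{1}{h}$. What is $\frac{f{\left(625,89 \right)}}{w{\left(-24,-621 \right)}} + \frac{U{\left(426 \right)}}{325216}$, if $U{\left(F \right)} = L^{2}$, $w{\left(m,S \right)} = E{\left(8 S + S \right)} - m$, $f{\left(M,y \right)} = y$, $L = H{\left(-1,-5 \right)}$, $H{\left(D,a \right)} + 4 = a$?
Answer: $\frac{161778322035}{36352319264} \approx 4.4503$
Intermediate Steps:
$H{\left(D,a \right)} = -4 + a$
$L = -9$ ($L = -4 - 5 = -9$)
$E{\left(h \right)} = -4 + \frac{1}{h}$
$w{\left(m,S \right)} = -4 - m + \frac{1}{9 S}$ ($w{\left(m,S \right)} = \left(-4 + \frac{1}{8 S + S}\right) - m = \left(-4 + \frac{1}{9 S}\right) - m = -4 - m + \frac{1}{9 S}$)
$U{\left(F \right)} = 81$ ($U{\left(F \right)} = \left(-9\right)^{2} = 81$)
$\frac{f{\left(625,89 \right)}}{w{\left(-24,-621 \right)}} + \frac{U{\left(426 \right)}}{325216} = \frac{89}{-4 - -24 + \frac{1}{9 \left(-621\right)}} + \frac{81}{325216} = \frac{89}{-4 + 24 + \frac{1}{9} \left(- \frac{1}{621}\right)} + 81 \cdot \frac{1}{325216} = \frac{89}{-4 + 24 - \frac{1}{5589}} + \frac{81}{325216} = \frac{89}{\frac{111779}{5589}} + \frac{81}{325216} = 89 \cdot \frac{5589}{111779} + \frac{81}{325216} = \frac{497421}{111779} + \frac{81}{325216} = \frac{161778322035}{36352319264}$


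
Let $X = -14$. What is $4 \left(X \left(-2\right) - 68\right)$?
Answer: $-160$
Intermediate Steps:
$4 \left(X \left(-2\right) - 68\right) = 4 \left(\left(-14\right) \left(-2\right) - 68\right) = 4 \left(28 - 68\right) = 4 \left(-40\right) = -160$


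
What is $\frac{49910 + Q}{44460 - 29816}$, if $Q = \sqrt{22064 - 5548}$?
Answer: $\frac{3565}{1046} + \frac{\sqrt{4129}}{7322} \approx 3.417$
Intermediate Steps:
$Q = 2 \sqrt{4129}$ ($Q = \sqrt{16516} = 2 \sqrt{4129} \approx 128.51$)
$\frac{49910 + Q}{44460 - 29816} = \frac{49910 + 2 \sqrt{4129}}{44460 - 29816} = \frac{49910 + 2 \sqrt{4129}}{14644} = \left(49910 + 2 \sqrt{4129}\right) \frac{1}{14644} = \frac{3565}{1046} + \frac{\sqrt{4129}}{7322}$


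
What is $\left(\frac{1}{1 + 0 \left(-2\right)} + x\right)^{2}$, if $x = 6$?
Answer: $49$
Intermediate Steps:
$\left(\frac{1}{1 + 0 \left(-2\right)} + x\right)^{2} = \left(\frac{1}{1 + 0 \left(-2\right)} + 6\right)^{2} = \left(\frac{1}{1 + 0} + 6\right)^{2} = \left(1^{-1} + 6\right)^{2} = \left(1 + 6\right)^{2} = 7^{2} = 49$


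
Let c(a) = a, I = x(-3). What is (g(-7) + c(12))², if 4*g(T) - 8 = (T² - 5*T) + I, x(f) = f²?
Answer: 22201/16 ≈ 1387.6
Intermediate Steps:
I = 9 (I = (-3)² = 9)
g(T) = 17/4 - 5*T/4 + T²/4 (g(T) = 2 + ((T² - 5*T) + 9)/4 = 2 + (9 + T² - 5*T)/4 = 2 + (9/4 - 5*T/4 + T²/4) = 17/4 - 5*T/4 + T²/4)
(g(-7) + c(12))² = ((17/4 - 5/4*(-7) + (¼)*(-7)²) + 12)² = ((17/4 + 35/4 + (¼)*49) + 12)² = ((17/4 + 35/4 + 49/4) + 12)² = (101/4 + 12)² = (149/4)² = 22201/16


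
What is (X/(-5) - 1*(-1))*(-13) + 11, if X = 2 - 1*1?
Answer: ⅗ ≈ 0.60000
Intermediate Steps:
X = 1 (X = 2 - 1 = 1)
(X/(-5) - 1*(-1))*(-13) + 11 = (1/(-5) - 1*(-1))*(-13) + 11 = (1*(-⅕) + 1)*(-13) + 11 = (-⅕ + 1)*(-13) + 11 = (⅘)*(-13) + 11 = -52/5 + 11 = ⅗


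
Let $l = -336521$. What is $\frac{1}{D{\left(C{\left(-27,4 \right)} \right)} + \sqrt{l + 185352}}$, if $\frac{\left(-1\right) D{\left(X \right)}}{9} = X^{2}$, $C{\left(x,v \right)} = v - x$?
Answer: $- \frac{8649}{74956370} - \frac{i \sqrt{151169}}{74956370} \approx -0.00011539 - 5.1871 \cdot 10^{-6} i$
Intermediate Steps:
$D{\left(X \right)} = - 9 X^{2}$
$\frac{1}{D{\left(C{\left(-27,4 \right)} \right)} + \sqrt{l + 185352}} = \frac{1}{- 9 \left(4 - -27\right)^{2} + \sqrt{-336521 + 185352}} = \frac{1}{- 9 \left(4 + 27\right)^{2} + \sqrt{-151169}} = \frac{1}{- 9 \cdot 31^{2} + i \sqrt{151169}} = \frac{1}{\left(-9\right) 961 + i \sqrt{151169}} = \frac{1}{-8649 + i \sqrt{151169}}$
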